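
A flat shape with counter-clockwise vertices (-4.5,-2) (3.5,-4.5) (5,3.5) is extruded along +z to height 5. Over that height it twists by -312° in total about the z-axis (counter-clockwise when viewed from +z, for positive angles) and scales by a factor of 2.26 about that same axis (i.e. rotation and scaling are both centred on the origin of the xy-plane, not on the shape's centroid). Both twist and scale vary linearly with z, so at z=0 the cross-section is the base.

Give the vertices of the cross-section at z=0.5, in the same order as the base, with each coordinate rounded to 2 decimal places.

t = z/height = 0.5/5 = 0.1
s = 1 + (scale-1)·z/height = 1 + (2.26-1)·0.5/5 = 1.126000
θ = twist·z/height = -312°·0.5/5 = -31.2000° = -0.544543 rad
cos θ = 0.855364, sin θ = -0.518027 (intermediates below are computed at full precision and shown rounded to 5 d.p.)
v1: (-4.5,-2) → rotate → (-4.88519,0.62039) → ×s → (-5.50073,0.69856) → (-5.50,0.70)
v2: (3.5,-4.5) → rotate → (0.66265,-5.66223) → ×s → (0.74615,-6.37568) → (0.75,-6.38)
v3: (5,3.5) → rotate → (6.08992,0.40364) → ×s → (6.85725,0.45450) → (6.86,0.45)

Cross-section at z=0.5: (-5.50,0.70) (0.75,-6.38) (6.86,0.45)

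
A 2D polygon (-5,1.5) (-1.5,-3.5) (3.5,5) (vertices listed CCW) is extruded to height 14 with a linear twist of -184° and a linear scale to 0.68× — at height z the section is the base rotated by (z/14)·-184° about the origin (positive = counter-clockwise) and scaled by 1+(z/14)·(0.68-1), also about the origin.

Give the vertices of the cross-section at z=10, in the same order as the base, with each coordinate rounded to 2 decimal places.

Cross-section at z=10: (3.42,2.13) (-1.26,2.65) (1.11,-4.58)

t = z/height = 10/14 = 0.714286
s = 1 + (scale-1)·z/height = 1 + (0.68-1)·10/14 = 0.771429
θ = twist·z/height = -184°·10/14 = -131.4286° = -2.293861 rad
cos θ = -0.661686, sin θ = -0.749781 (intermediates below are computed at full precision and shown rounded to 5 d.p.)
v1: (-5,1.5) → rotate → (4.43310,2.75638) → ×s → (3.41982,2.12635) → (3.42,2.13)
v2: (-1.5,-3.5) → rotate → (-1.63171,3.44057) → ×s → (-1.25874,2.65416) → (-1.26,2.65)
v3: (3.5,5) → rotate → (1.43301,-5.93266) → ×s → (1.10546,-4.57663) → (1.11,-4.58)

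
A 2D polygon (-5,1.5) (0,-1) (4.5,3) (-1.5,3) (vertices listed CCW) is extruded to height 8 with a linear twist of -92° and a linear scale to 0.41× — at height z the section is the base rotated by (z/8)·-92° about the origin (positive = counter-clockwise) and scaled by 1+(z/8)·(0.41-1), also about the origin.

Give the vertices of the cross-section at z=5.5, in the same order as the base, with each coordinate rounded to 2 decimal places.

t = z/height = 5.5/8 = 0.6875
s = 1 + (scale-1)·z/height = 1 + (0.41-1)·5.5/8 = 0.594375
θ = twist·z/height = -92°·5.5/8 = -63.2500° = -1.103921 rad
cos θ = 0.450098, sin θ = -0.892979 (intermediates below are computed at full precision and shown rounded to 5 d.p.)
v1: (-5,1.5) → rotate → (-0.91102,5.14004) → ×s → (-0.54149,3.05511) → (-0.54,3.06)
v2: (0,-1) → rotate → (-0.89298,-0.45010) → ×s → (-0.53076,-0.26753) → (-0.53,-0.27)
v3: (4.5,3) → rotate → (4.70438,-2.66811) → ×s → (2.79617,-1.58586) → (2.80,-1.59)
v4: (-1.5,3) → rotate → (2.00379,2.68976) → ×s → (1.19100,1.59873) → (1.19,1.60)

Cross-section at z=5.5: (-0.54,3.06) (-0.53,-0.27) (2.80,-1.59) (1.19,1.60)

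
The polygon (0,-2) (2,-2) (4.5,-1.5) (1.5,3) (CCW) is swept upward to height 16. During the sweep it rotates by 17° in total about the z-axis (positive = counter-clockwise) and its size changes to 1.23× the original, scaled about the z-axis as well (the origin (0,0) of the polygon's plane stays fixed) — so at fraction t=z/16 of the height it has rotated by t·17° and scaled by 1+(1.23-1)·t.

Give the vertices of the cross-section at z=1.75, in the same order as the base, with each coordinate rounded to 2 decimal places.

t = z/height = 1.75/16 = 0.109375
s = 1 + (scale-1)·z/height = 1 + (1.23-1)·1.75/16 = 1.025156
θ = twist·z/height = 17°·1.75/16 = 1.8594° = 0.032452 rad
cos θ = 0.999473, sin θ = 0.032447 (intermediates below are computed at full precision and shown rounded to 5 d.p.)
v1: (0,-2) → rotate → (0.06489,-1.99895) → ×s → (0.06653,-2.04923) → (0.07,-2.05)
v2: (2,-2) → rotate → (2.06384,-1.93405) → ×s → (2.11576,-1.98271) → (2.12,-1.98)
v3: (4.5,-1.5) → rotate → (4.54630,-1.35320) → ×s → (4.66067,-1.38724) → (4.66,-1.39)
v4: (1.5,3) → rotate → (1.40187,3.04709) → ×s → (1.43714,3.12374) → (1.44,3.12)

Cross-section at z=1.75: (0.07,-2.05) (2.12,-1.98) (4.66,-1.39) (1.44,3.12)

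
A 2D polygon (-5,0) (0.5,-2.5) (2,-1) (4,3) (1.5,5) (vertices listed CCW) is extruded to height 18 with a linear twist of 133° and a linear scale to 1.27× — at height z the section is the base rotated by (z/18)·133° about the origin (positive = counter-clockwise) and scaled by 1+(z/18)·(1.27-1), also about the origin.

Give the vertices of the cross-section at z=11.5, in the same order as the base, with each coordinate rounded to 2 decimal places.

Cross-section at z=11.5: (-0.51,-5.84) (2.97,0.33) (1.37,2.23) (-3.09,4.98) (-5.69,2.27)

t = z/height = 11.5/18 = 0.638889
s = 1 + (scale-1)·z/height = 1 + (1.27-1)·11.5/18 = 1.172500
θ = twist·z/height = 133°·11.5/18 = 84.9722° = 1.483045 rad
cos θ = 0.087639, sin θ = 0.996152 (intermediates below are computed at full precision and shown rounded to 5 d.p.)
v1: (-5,0) → rotate → (-0.43819,-4.98076) → ×s → (-0.51378,-5.83994) → (-0.51,-5.84)
v2: (0.5,-2.5) → rotate → (2.53420,0.27898) → ×s → (2.97135,0.32710) → (2.97,0.33)
v3: (2,-1) → rotate → (1.17143,1.90467) → ×s → (1.37350,2.23322) → (1.37,2.23)
v4: (4,3) → rotate → (-2.63790,4.24753) → ×s → (-3.09294,4.98022) → (-3.09,4.98)
v5: (1.5,5) → rotate → (-4.84930,1.93242) → ×s → (-5.68581,2.26576) → (-5.69,2.27)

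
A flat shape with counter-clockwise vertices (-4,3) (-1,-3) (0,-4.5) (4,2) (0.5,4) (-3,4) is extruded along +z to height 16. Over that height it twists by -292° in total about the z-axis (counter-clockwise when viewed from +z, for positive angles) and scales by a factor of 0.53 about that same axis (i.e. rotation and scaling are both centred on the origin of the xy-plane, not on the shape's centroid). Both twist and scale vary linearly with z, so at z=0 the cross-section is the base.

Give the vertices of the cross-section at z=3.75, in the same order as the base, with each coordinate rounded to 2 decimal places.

Cross-section at z=3.75: (1.17,4.29) (-2.81,-0.15) (-3.72,-1.47) (2.96,-2.66) (3.47,0.89) (2.33,3.79)

t = z/height = 3.75/16 = 0.234375
s = 1 + (scale-1)·z/height = 1 + (0.53-1)·3.75/16 = 0.889844
θ = twist·z/height = -292°·3.75/16 = -68.4375° = -1.194460 rad
cos θ = 0.367516, sin θ = -0.930017 (intermediates below are computed at full precision and shown rounded to 5 d.p.)
v1: (-4,3) → rotate → (1.31999,4.82262) → ×s → (1.17458,4.29138) → (1.17,4.29)
v2: (-1,-3) → rotate → (-3.15757,-0.17253) → ×s → (-2.80974,-0.15353) → (-2.81,-0.15)
v3: (0,-4.5) → rotate → (-4.18508,-1.65382) → ×s → (-3.72407,-1.47164) → (-3.72,-1.47)
v4: (4,2) → rotate → (3.33010,-2.98504) → ×s → (2.96327,-2.65622) → (2.96,-2.66)
v5: (0.5,4) → rotate → (3.90383,1.00506) → ×s → (3.47380,0.89434) → (3.47,0.89)
v6: (-3,4) → rotate → (2.61752,4.26012) → ×s → (2.32918,3.79084) → (2.33,3.79)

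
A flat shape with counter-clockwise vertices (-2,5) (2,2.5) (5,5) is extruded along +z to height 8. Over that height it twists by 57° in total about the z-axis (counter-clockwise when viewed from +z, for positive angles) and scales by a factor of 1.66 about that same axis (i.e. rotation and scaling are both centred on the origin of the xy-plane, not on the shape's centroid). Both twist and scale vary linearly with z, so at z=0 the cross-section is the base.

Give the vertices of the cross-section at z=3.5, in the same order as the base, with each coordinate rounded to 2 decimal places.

Cross-section at z=3.5: (-5.05,4.76) (0.98,4.01) (3.13,8.56)

t = z/height = 3.5/8 = 0.4375
s = 1 + (scale-1)·z/height = 1 + (1.66-1)·3.5/8 = 1.288750
θ = twist·z/height = 57°·3.5/8 = 24.9375° = 0.435241 rad
cos θ = 0.906768, sin θ = 0.421629 (intermediates below are computed at full precision and shown rounded to 5 d.p.)
v1: (-2,5) → rotate → (-3.92168,3.69058) → ×s → (-5.05407,4.75624) → (-5.05,4.76)
v2: (2,2.5) → rotate → (0.75946,3.11018) → ×s → (0.97876,4.00824) → (0.98,4.01)
v3: (5,5) → rotate → (2.42569,6.64199) → ×s → (3.12611,8.55986) → (3.13,8.56)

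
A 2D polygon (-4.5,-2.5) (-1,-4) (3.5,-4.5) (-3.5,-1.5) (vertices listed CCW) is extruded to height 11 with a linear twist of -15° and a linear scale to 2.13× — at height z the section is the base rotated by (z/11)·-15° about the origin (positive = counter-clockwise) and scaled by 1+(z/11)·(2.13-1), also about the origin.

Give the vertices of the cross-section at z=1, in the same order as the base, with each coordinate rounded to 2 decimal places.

t = z/height = 1/11 = 0.0909091
s = 1 + (scale-1)·z/height = 1 + (2.13-1)·1/11 = 1.102727
θ = twist·z/height = -15°·1/11 = -1.3636° = -0.023800 rad
cos θ = 0.999717, sin θ = -0.023798 (intermediates below are computed at full precision and shown rounded to 5 d.p.)
v1: (-4.5,-2.5) → rotate → (-4.55822,-2.39220) → ×s → (-5.02647,-2.63795) → (-5.03,-2.64)
v2: (-1,-4) → rotate → (-1.09491,-3.97507) → ×s → (-1.20738,-4.38342) → (-1.21,-4.38)
v3: (3.5,-4.5) → rotate → (3.39192,-4.58202) → ×s → (3.74036,-5.05272) → (3.74,-5.05)
v4: (-3.5,-1.5) → rotate → (-3.53471,-1.41628) → ×s → (-3.89782,-1.56177) → (-3.90,-1.56)

Cross-section at z=1: (-5.03,-2.64) (-1.21,-4.38) (3.74,-5.05) (-3.90,-1.56)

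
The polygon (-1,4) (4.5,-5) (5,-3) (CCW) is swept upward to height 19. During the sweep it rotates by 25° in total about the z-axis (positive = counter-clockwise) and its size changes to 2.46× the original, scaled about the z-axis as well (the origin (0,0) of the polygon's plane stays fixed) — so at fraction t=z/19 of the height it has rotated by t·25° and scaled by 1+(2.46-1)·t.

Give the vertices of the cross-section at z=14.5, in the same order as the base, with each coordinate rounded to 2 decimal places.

Cross-section at z=14.5: (-4.76,7.30) (12.45,-6.88) (12.06,-2.54)

t = z/height = 14.5/19 = 0.763158
s = 1 + (scale-1)·z/height = 1 + (2.46-1)·14.5/19 = 2.114211
θ = twist·z/height = 25°·14.5/19 = 19.0789° = 0.332990 rad
cos θ = 0.945069, sin θ = 0.326871 (intermediates below are computed at full precision and shown rounded to 5 d.p.)
v1: (-1,4) → rotate → (-2.25255,3.45341) → ×s → (-4.76237,7.30123) → (-4.76,7.30)
v2: (4.5,-5) → rotate → (5.88716,-3.25443) → ×s → (12.44670,-6.88054) → (12.45,-6.88)
v3: (5,-3) → rotate → (5.70596,-1.20085) → ×s → (12.06360,-2.53886) → (12.06,-2.54)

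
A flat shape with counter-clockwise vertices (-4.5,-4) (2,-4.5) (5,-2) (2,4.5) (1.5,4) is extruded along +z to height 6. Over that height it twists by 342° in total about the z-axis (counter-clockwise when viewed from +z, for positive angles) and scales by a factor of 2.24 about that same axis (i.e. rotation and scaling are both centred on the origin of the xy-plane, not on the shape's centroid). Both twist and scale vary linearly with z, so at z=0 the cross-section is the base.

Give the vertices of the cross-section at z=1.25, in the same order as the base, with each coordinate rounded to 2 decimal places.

Cross-section at z=1.25: (2.95,-6.98) (6.17,0.56) (4.41,5.15) (-4.55,4.20) (-4.16,3.41)

t = z/height = 1.25/6 = 0.208333
s = 1 + (scale-1)·z/height = 1 + (2.24-1)·1.25/6 = 1.258333
θ = twist·z/height = 342°·1.25/6 = 71.2500° = 1.243547 rad
cos θ = 0.321439, sin θ = 0.946930 (intermediates below are computed at full precision and shown rounded to 5 d.p.)
v1: (-4.5,-4) → rotate → (2.34124,-5.54694) → ×s → (2.94606,-6.97990) → (2.95,-6.98)
v2: (2,-4.5) → rotate → (4.90406,0.44738) → ×s → (6.17095,0.56296) → (6.17,0.56)
v3: (5,-2) → rotate → (3.50106,4.09177) → ×s → (4.40550,5.14881) → (4.41,5.15)
v4: (2,4.5) → rotate → (-3.61831,3.34034) → ×s → (-4.55304,4.20326) → (-4.55,4.20)
v5: (1.5,4) → rotate → (-3.30556,2.70615) → ×s → (-4.15950,3.40524) → (-4.16,3.41)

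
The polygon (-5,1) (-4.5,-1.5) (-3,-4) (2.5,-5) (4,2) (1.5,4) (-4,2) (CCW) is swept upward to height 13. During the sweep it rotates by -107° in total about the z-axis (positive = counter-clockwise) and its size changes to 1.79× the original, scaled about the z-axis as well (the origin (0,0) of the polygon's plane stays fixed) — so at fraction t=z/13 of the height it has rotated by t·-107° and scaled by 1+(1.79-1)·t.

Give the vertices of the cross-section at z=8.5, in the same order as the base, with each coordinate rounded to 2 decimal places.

t = z/height = 8.5/13 = 0.653846
s = 1 + (scale-1)·z/height = 1 + (1.79-1)·8.5/13 = 1.516538
θ = twist·z/height = -107°·8.5/13 = -69.9615° = -1.221059 rad
cos θ = 0.342651, sin θ = -0.939463 (intermediates below are computed at full precision and shown rounded to 5 d.p.)
v1: (-5,1) → rotate → (-0.77379,5.03996) → ×s → (-1.17348,7.64330) → (-1.17,7.64)
v2: (-4.5,-1.5) → rotate → (-2.95112,3.71361) → ×s → (-4.47549,5.63183) → (-4.48,5.63)
v3: (-3,-4) → rotate → (-4.78580,1.44778) → ×s → (-7.25786,2.19562) → (-7.26,2.20)
v4: (2.5,-5) → rotate → (-3.84069,-4.06191) → ×s → (-5.82455,-6.16004) → (-5.82,-6.16)
v5: (4,2) → rotate → (3.24953,-3.07255) → ×s → (4.92804,-4.65964) → (4.93,-4.66)
v6: (1.5,4) → rotate → (4.27183,-0.03859) → ×s → (6.47839,-0.05852) → (6.48,-0.06)
v7: (-4,2) → rotate → (0.50832,4.44315) → ×s → (0.77089,6.73821) → (0.77,6.74)

Cross-section at z=8.5: (-1.17,7.64) (-4.48,5.63) (-7.26,2.20) (-5.82,-6.16) (4.93,-4.66) (6.48,-0.06) (0.77,6.74)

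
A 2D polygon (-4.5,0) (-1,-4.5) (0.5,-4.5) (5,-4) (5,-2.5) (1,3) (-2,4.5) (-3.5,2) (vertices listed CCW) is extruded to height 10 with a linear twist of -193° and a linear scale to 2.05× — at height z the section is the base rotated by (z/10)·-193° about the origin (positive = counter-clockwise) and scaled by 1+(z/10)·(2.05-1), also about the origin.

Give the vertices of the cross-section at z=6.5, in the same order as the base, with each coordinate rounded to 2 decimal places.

t = z/height = 6.5/10 = 0.65
s = 1 + (scale-1)·z/height = 1 + (2.05-1)·6.5/10 = 1.682500
θ = twist·z/height = -193°·6.5/10 = -125.4500° = -2.189516 rad
cos θ = -0.579992, sin θ = -0.814622 (intermediates below are computed at full precision and shown rounded to 5 d.p.)
v1: (-4.5,0) → rotate → (2.60997,3.66580) → ×s → (4.39127,6.16771) → (4.39,6.17)
v2: (-1,-4.5) → rotate → (-3.08581,3.42459) → ×s → (-5.19187,5.76187) → (-5.19,5.76)
v3: (0.5,-4.5) → rotate → (-3.95579,2.20265) → ×s → (-6.65563,3.70597) → (-6.66,3.71)
v4: (5,-4) → rotate → (-6.15845,-1.75314) → ×s → (-10.36159,-2.94966) → (-10.36,-2.95)
v5: (5,-2.5) → rotate → (-4.93652,-2.62313) → ×s → (-8.30569,-4.41341) → (-8.31,-4.41)
v6: (1,3) → rotate → (1.86387,-2.55460) → ×s → (3.13597,-4.29811) → (3.14,-4.30)
v7: (-2,4.5) → rotate → (4.82578,-0.98072) → ×s → (8.11938,-1.65006) → (8.12,-1.65)
v8: (-3.5,2) → rotate → (3.65922,1.69119) → ×s → (6.15663,2.84543) → (6.16,2.85)

Cross-section at z=6.5: (4.39,6.17) (-5.19,5.76) (-6.66,3.71) (-10.36,-2.95) (-8.31,-4.41) (3.14,-4.30) (8.12,-1.65) (6.16,2.85)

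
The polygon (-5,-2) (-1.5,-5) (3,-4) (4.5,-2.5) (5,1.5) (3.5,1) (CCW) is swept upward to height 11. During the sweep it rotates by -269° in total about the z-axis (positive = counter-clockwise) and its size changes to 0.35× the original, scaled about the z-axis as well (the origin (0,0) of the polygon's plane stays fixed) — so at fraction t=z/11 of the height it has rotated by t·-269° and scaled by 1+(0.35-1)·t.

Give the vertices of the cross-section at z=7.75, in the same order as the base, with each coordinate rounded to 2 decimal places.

Cross-section at z=7.75: (2.85,0.62) (1.25,2.54) (-1.25,2.41) (-2.18,1.74) (-2.81,-0.35) (-1.96,-0.22)

t = z/height = 7.75/11 = 0.704545
s = 1 + (scale-1)·z/height = 1 + (0.35-1)·7.75/11 = 0.542045
θ = twist·z/height = -269°·7.75/11 = -189.5227° = -3.307796 rad
cos θ = -0.986220, sin θ = 0.165439 (intermediates below are computed at full precision and shown rounded to 5 d.p.)
v1: (-5,-2) → rotate → (5.26198,1.14525) → ×s → (2.85223,0.62078) → (2.85,0.62)
v2: (-1.5,-5) → rotate → (2.30652,4.68294) → ×s → (1.25024,2.53837) → (1.25,2.54)
v3: (3,-4) → rotate → (-2.29690,4.44120) → ×s → (-1.24503,2.40733) → (-1.25,2.41)
v4: (4.5,-2.5) → rotate → (-4.02439,3.21002) → ×s → (-2.18140,1.73998) → (-2.18,1.74)
v5: (5,1.5) → rotate → (-5.17926,-0.65214) → ×s → (-2.80739,-0.35349) → (-2.81,-0.35)
v6: (3.5,1) → rotate → (-3.61721,-0.40718) → ×s → (-1.96069,-0.22071) → (-1.96,-0.22)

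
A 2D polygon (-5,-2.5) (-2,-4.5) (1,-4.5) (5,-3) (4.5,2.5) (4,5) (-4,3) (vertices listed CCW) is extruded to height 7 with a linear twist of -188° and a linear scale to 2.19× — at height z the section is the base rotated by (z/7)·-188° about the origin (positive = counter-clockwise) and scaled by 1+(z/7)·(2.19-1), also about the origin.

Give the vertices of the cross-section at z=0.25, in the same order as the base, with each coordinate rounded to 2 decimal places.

Cross-section at z=0.25: (-5.48,-1.98) (-2.62,-4.42) (0.49,-4.78) (4.81,-3.72) (4.96,2.04) (4.75,4.69) (-3.78,3.59)

t = z/height = 0.25/7 = 0.0357143
s = 1 + (scale-1)·z/height = 1 + (2.19-1)·0.25/7 = 1.042500
θ = twist·z/height = -188°·0.25/7 = -6.7143° = -0.117186 rad
cos θ = 0.993142, sin θ = -0.116918 (intermediates below are computed at full precision and shown rounded to 5 d.p.)
v1: (-5,-2.5) → rotate → (-5.25800,-1.89826) → ×s → (-5.48147,-1.97894) → (-5.48,-1.98)
v2: (-2,-4.5) → rotate → (-2.51242,-4.23530) → ×s → (-2.61919,-4.41530) → (-2.62,-4.42)
v3: (1,-4.5) → rotate → (0.46701,-4.58606) → ×s → (0.48686,-4.78096) → (0.49,-4.78)
v4: (5,-3) → rotate → (4.61495,-3.56402) → ×s → (4.81109,-3.71549) → (4.81,-3.72)
v5: (4.5,2.5) → rotate → (4.76143,1.95672) → ×s → (4.96379,2.03988) → (4.96,2.04)
v6: (4,5) → rotate → (4.55716,4.49803) → ×s → (4.75084,4.68920) → (4.75,4.69)
v7: (-4,3) → rotate → (-3.62181,3.44710) → ×s → (-3.77574,3.59360) → (-3.78,3.59)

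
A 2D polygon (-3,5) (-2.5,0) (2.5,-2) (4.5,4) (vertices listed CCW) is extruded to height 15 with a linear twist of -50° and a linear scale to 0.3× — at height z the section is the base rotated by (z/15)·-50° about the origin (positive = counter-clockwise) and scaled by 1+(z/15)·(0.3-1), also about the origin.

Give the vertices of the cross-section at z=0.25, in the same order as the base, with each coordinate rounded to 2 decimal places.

t = z/height = 0.25/15 = 0.0166667
s = 1 + (scale-1)·z/height = 1 + (0.3-1)·0.25/15 = 0.988333
θ = twist·z/height = -50°·0.25/15 = -0.8333° = -0.014544 rad
cos θ = 0.999894, sin θ = -0.014544 (intermediates below are computed at full precision and shown rounded to 5 d.p.)
v1: (-3,5) → rotate → (-2.92696,5.04310) → ×s → (-2.89282,4.98427) → (-2.89,4.98)
v2: (-2.5,0) → rotate → (-2.49974,0.03636) → ×s → (-2.47057,0.03594) → (-2.47,0.04)
v3: (2.5,-2) → rotate → (2.47065,-2.03615) → ×s → (2.44182,-2.01239) → (2.44,-2.01)
v4: (4.5,4) → rotate → (4.55770,3.93413) → ×s → (4.50453,3.88823) → (4.50,3.89)

Cross-section at z=0.25: (-2.89,4.98) (-2.47,0.04) (2.44,-2.01) (4.50,3.89)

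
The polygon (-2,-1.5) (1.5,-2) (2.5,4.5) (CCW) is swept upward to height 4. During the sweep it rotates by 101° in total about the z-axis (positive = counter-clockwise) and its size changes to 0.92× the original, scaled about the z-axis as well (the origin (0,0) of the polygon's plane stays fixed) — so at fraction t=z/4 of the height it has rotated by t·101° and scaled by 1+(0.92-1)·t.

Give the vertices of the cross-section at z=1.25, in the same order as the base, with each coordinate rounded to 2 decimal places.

Cross-section at z=1.25: (-0.90,-2.27) (2.27,-0.90) (-0.22,5.01)

t = z/height = 1.25/4 = 0.3125
s = 1 + (scale-1)·z/height = 1 + (0.92-1)·1.25/4 = 0.975000
θ = twist·z/height = 101°·1.25/4 = 31.5625° = 0.550870 rad
cos θ = 0.852070, sin θ = 0.523428 (intermediates below are computed at full precision and shown rounded to 5 d.p.)
v1: (-2,-1.5) → rotate → (-0.91900,-2.32496) → ×s → (-0.89602,-2.26684) → (-0.90,-2.27)
v2: (1.5,-2) → rotate → (2.32496,-0.91900) → ×s → (2.26684,-0.89602) → (2.27,-0.90)
v3: (2.5,4.5) → rotate → (-0.22525,5.14288) → ×s → (-0.21962,5.01431) → (-0.22,5.01)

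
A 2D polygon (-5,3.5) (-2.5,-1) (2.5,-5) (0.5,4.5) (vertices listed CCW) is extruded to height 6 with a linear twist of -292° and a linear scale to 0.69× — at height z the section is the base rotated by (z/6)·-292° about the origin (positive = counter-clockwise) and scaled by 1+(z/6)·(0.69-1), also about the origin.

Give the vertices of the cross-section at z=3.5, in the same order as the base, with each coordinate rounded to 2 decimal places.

t = z/height = 3.5/6 = 0.583333
s = 1 + (scale-1)·z/height = 1 + (0.69-1)·3.5/6 = 0.819167
θ = twist·z/height = -292°·3.5/6 = -170.3333° = -2.972877 rad
cos θ = -0.985801, sin θ = -0.167916 (intermediates below are computed at full precision and shown rounded to 5 d.p.)
v1: (-5,3.5) → rotate → (5.51671,-2.61073) → ×s → (4.51911,-2.13862) → (4.52,-2.14)
v2: (-2.5,-1) → rotate → (2.29659,1.40559) → ×s → (1.88129,1.15141) → (1.88,1.15)
v3: (2.5,-5) → rotate → (-3.30408,4.50922) → ×s → (-2.70659,3.69380) → (-2.71,3.69)
v4: (0.5,4.5) → rotate → (0.26272,-4.52006) → ×s → (0.21521,-3.70269) → (0.22,-3.70)

Cross-section at z=3.5: (4.52,-2.14) (1.88,1.15) (-2.71,3.69) (0.22,-3.70)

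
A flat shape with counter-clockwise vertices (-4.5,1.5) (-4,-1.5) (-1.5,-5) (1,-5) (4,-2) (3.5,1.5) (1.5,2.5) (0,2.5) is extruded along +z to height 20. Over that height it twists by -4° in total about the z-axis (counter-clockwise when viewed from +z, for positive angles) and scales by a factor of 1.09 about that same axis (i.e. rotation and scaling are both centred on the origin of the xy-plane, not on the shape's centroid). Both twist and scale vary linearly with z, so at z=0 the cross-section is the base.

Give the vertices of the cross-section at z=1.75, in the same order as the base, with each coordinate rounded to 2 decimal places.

t = z/height = 1.75/20 = 0.0875
s = 1 + (scale-1)·z/height = 1 + (1.09-1)·1.75/20 = 1.007875
θ = twist·z/height = -4°·1.75/20 = -0.3500° = -0.006109 rad
cos θ = 0.999981, sin θ = -0.006109 (intermediates below are computed at full precision and shown rounded to 5 d.p.)
v1: (-4.5,1.5) → rotate → (-4.49075,1.52746) → ×s → (-4.52612,1.53949) → (-4.53,1.54)
v2: (-4,-1.5) → rotate → (-4.00909,-1.47554) → ×s → (-4.04066,-1.48716) → (-4.04,-1.49)
v3: (-1.5,-5) → rotate → (-1.53052,-4.99074) → ×s → (-1.54257,-5.03005) → (-1.54,-5.03)
v4: (1,-5) → rotate → (0.96944,-5.00602) → ×s → (0.97707,-5.04544) → (0.98,-5.05)
v5: (4,-2) → rotate → (3.98771,-2.02440) → ×s → (4.01911,-2.04034) → (4.02,-2.04)
v6: (3.5,1.5) → rotate → (3.50910,1.47859) → ×s → (3.53673,1.49024) → (3.54,1.49)
v7: (1.5,2.5) → rotate → (1.51524,2.49079) → ×s → (1.52718,2.51041) → (1.53,2.51)
v8: (0,2.5) → rotate → (0.01527,2.49995) → ×s → (0.01539,2.51964) → (0.02,2.52)

Cross-section at z=1.75: (-4.53,1.54) (-4.04,-1.49) (-1.54,-5.03) (0.98,-5.05) (4.02,-2.04) (3.54,1.49) (1.53,2.51) (0.02,2.52)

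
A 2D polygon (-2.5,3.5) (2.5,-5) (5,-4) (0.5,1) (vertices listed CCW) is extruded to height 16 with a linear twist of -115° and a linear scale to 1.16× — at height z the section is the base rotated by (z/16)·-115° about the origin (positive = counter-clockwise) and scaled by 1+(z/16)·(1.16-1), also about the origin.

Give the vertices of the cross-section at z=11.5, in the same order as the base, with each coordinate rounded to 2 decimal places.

Cross-section at z=11.5: (3.51,3.26) (-5.17,-3.48) (-3.71,-6.10) (1.18,-0.41)

t = z/height = 11.5/16 = 0.71875
s = 1 + (scale-1)·z/height = 1 + (1.16-1)·11.5/16 = 1.115000
θ = twist·z/height = -115°·11.5/16 = -82.6563° = -1.442624 rad
cos θ = 0.127822, sin θ = -0.991797 (intermediates below are computed at full precision and shown rounded to 5 d.p.)
v1: (-2.5,3.5) → rotate → (3.15174,2.92687) → ×s → (3.51418,3.26346) → (3.51,3.26)
v2: (2.5,-5) → rotate → (-4.63943,-3.11860) → ×s → (-5.17297,-3.47724) → (-5.17,-3.48)
v3: (5,-4) → rotate → (-3.32808,-5.47027) → ×s → (-3.71081,-6.09935) → (-3.71,-6.10)
v4: (0.5,1) → rotate → (1.05571,-0.36808) → ×s → (1.17711,-0.41041) → (1.18,-0.41)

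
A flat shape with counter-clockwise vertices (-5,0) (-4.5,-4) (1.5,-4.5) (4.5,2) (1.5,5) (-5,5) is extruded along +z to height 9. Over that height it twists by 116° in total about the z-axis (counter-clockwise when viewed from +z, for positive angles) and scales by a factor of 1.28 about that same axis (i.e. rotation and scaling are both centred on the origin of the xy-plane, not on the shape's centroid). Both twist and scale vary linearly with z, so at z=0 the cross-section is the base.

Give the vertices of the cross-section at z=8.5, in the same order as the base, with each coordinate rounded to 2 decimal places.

Cross-section at z=8.5: (2.12,-5.96) (6.67,-3.67) (4.73,3.69) (-4.29,4.52) (-6.59,-0.33) (-3.84,-8.07)

t = z/height = 8.5/9 = 0.944444
s = 1 + (scale-1)·z/height = 1 + (1.28-1)·8.5/9 = 1.264444
θ = twist·z/height = 116°·8.5/9 = 109.5556° = 1.912105 rad
cos θ = -0.334721, sin θ = 0.942317 (intermediates below are computed at full precision and shown rounded to 5 d.p.)
v1: (-5,0) → rotate → (1.67360,-4.71159) → ×s → (2.11618,-5.95754) → (2.12,-5.96)
v2: (-4.5,-4) → rotate → (5.27551,-2.90155) → ×s → (6.67059,-3.66884) → (6.67,-3.67)
v3: (1.5,-4.5) → rotate → (3.73835,2.91972) → ×s → (4.72693,3.69182) → (4.73,3.69)
v4: (4.5,2) → rotate → (-3.39088,3.57099) → ×s → (-4.28758,4.51531) → (-4.29,4.52)
v5: (1.5,5) → rotate → (-5.21367,-0.26013) → ×s → (-6.59239,-0.32892) → (-6.59,-0.33)
v6: (-5,5) → rotate → (-3.03798,-6.38519) → ×s → (-3.84136,-8.07372) → (-3.84,-8.07)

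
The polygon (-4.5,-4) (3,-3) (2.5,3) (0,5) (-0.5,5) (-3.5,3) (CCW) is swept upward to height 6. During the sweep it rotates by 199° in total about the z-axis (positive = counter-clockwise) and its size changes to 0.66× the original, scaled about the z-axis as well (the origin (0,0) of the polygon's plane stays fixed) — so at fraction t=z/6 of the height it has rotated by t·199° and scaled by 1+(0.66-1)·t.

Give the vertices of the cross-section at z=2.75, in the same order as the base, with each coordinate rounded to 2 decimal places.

t = z/height = 2.75/6 = 0.458333
s = 1 + (scale-1)·z/height = 1 + (0.66-1)·2.75/6 = 0.844167
θ = twist·z/height = 199°·2.75/6 = 91.2083° = 1.591886 rad
cos θ = -0.021088, sin θ = 0.999778 (intermediates below are computed at full precision and shown rounded to 5 d.p.)
v1: (-4.5,-4) → rotate → (4.09401,-4.41465) → ×s → (3.45602,-3.72670) → (3.46,-3.73)
v2: (3,-3) → rotate → (2.93607,3.06260) → ×s → (2.47853,2.58534) → (2.48,2.59)
v3: (2.5,3) → rotate → (-3.05205,2.43618) → ×s → (-2.57644,2.05654) → (-2.58,2.06)
v4: (0,5) → rotate → (-4.99889,-0.10544) → ×s → (-4.21989,-0.08901) → (-4.22,-0.09)
v5: (-0.5,5) → rotate → (-4.98834,-0.60533) → ×s → (-4.21099,-0.51100) → (-4.21,-0.51)
v6: (-3.5,3) → rotate → (-2.92553,-3.56249) → ×s → (-2.46963,-3.00733) → (-2.47,-3.01)

Cross-section at z=2.75: (3.46,-3.73) (2.48,2.59) (-2.58,2.06) (-4.22,-0.09) (-4.21,-0.51) (-2.47,-3.01)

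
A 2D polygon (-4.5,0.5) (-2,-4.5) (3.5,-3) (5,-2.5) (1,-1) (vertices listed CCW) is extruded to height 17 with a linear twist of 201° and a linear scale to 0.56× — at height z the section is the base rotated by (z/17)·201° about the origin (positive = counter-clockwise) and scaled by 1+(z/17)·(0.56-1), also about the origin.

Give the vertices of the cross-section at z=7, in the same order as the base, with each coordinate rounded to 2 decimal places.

Cross-section at z=7: (-0.87,-3.60) (3.45,-2.09) (2.80,2.53) (2.55,3.80) (0.92,0.71)

t = z/height = 7/17 = 0.411765
s = 1 + (scale-1)·z/height = 1 + (0.56-1)·7/17 = 0.818824
θ = twist·z/height = 201°·7/17 = 82.7647° = 1.444517 rad
cos θ = 0.125944, sin θ = 0.992037 (intermediates below are computed at full precision and shown rounded to 5 d.p.)
v1: (-4.5,0.5) → rotate → (-1.06277,-4.40120) → ×s → (-0.87022,-3.60380) → (-0.87,-3.60)
v2: (-2,-4.5) → rotate → (4.21228,-2.55082) → ×s → (3.44911,-2.08867) → (3.45,-2.09)
v3: (3.5,-3) → rotate → (3.41692,3.09430) → ×s → (2.79785,2.53368) → (2.80,2.53)
v4: (5,-2.5) → rotate → (3.10982,4.64533) → ×s → (2.54639,3.80370) → (2.55,3.80)
v5: (1,-1) → rotate → (1.11798,0.86609) → ×s → (0.91543,0.70918) → (0.92,0.71)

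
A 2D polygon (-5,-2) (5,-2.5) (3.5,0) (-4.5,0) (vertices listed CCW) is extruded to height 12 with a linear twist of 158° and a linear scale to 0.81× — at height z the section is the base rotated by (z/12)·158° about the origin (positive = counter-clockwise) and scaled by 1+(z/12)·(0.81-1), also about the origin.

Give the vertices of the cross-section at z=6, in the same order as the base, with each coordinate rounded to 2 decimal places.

t = z/height = 6/12 = 0.5
s = 1 + (scale-1)·z/height = 1 + (0.81-1)·6/12 = 0.905000
θ = twist·z/height = 158°·6/12 = 79.0000° = 1.378810 rad
cos θ = 0.190809, sin θ = 0.981627 (intermediates below are computed at full precision and shown rounded to 5 d.p.)
v1: (-5,-2) → rotate → (1.00921,-5.28975) → ×s → (0.91333,-4.78723) → (0.91,-4.79)
v2: (5,-2.5) → rotate → (3.40811,4.43111) → ×s → (3.08434,4.01016) → (3.08,4.01)
v3: (3.5,0) → rotate → (0.66783,3.43570) → ×s → (0.60439,3.10930) → (0.60,3.11)
v4: (-4.5,0) → rotate → (-0.85864,-4.41732) → ×s → (-0.77707,-3.99768) → (-0.78,-4.00)

Cross-section at z=6: (0.91,-4.79) (3.08,4.01) (0.60,3.11) (-0.78,-4.00)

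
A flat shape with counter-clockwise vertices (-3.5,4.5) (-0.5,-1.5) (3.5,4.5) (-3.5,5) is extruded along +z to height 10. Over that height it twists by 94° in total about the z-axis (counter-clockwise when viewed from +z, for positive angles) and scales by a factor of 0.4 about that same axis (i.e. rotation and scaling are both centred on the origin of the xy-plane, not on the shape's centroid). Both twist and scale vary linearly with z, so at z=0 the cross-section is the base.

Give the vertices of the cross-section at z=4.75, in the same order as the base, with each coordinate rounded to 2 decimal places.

t = z/height = 4.75/10 = 0.475
s = 1 + (scale-1)·z/height = 1 + (0.4-1)·4.75/10 = 0.715000
θ = twist·z/height = 94°·4.75/10 = 44.6500° = 0.779290 rad
cos θ = 0.711413, sin θ = 0.702774 (intermediates below are computed at full precision and shown rounded to 5 d.p.)
v1: (-3.5,4.5) → rotate → (-5.65243,0.74165) → ×s → (-4.04149,0.53028) → (-4.04,0.53)
v2: (-0.5,-1.5) → rotate → (0.69845,-1.41851) → ×s → (0.49940,-1.01423) → (0.50,-1.01)
v3: (3.5,4.5) → rotate → (-0.67254,5.66107) → ×s → (-0.48086,4.04766) → (-0.48,4.05)
v4: (-3.5,5) → rotate → (-6.00382,1.09736) → ×s → (-4.29273,0.78461) → (-4.29,0.78)

Cross-section at z=4.75: (-4.04,0.53) (0.50,-1.01) (-0.48,4.05) (-4.29,0.78)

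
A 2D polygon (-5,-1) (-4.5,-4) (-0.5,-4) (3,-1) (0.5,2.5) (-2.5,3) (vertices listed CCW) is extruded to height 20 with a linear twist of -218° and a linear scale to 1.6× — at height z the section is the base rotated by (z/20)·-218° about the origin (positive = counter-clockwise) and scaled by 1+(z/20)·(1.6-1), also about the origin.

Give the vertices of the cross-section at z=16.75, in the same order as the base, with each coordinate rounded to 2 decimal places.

t = z/height = 16.75/20 = 0.8375
s = 1 + (scale-1)·z/height = 1 + (1.6-1)·16.75/20 = 1.502500
θ = twist·z/height = -218°·16.75/20 = -182.5750° = -3.186535 rad
cos θ = -0.998990, sin θ = 0.044927 (intermediates below are computed at full precision and shown rounded to 5 d.p.)
v1: (-5,-1) → rotate → (5.03988,0.77435) → ×s → (7.57242,1.16347) → (7.57,1.16)
v2: (-4.5,-4) → rotate → (4.67516,3.79379) → ×s → (7.02443,5.70017) → (7.02,5.70)
v3: (-0.5,-4) → rotate → (0.67920,3.97350) → ×s → (1.02050,5.97018) → (1.02,5.97)
v4: (3,-1) → rotate → (-2.95204,1.13377) → ×s → (-4.43545,1.70349) → (-4.44,1.70)
v5: (0.5,2.5) → rotate → (-0.61181,-2.47501) → ×s → (-0.91925,-3.71871) → (-0.92,-3.72)
v6: (-2.5,3) → rotate → (2.36269,-3.10929) → ×s → (3.54995,-4.67171) → (3.55,-4.67)

Cross-section at z=16.75: (7.57,1.16) (7.02,5.70) (1.02,5.97) (-4.44,1.70) (-0.92,-3.72) (3.55,-4.67)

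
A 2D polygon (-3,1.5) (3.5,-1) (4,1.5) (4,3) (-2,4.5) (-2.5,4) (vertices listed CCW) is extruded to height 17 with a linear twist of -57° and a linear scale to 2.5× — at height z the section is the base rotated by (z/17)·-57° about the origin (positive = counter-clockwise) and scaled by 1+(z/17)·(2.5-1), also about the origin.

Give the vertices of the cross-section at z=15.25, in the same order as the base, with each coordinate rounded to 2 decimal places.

t = z/height = 15.25/17 = 0.897059
s = 1 + (scale-1)·z/height = 1 + (2.5-1)·15.25/17 = 2.345588
θ = twist·z/height = -57°·15.25/17 = -51.1324° = -0.892428 rad
cos θ = 0.627524, sin θ = -0.778598 (intermediates below are computed at full precision and shown rounded to 5 d.p.)
v1: (-3,1.5) → rotate → (-0.71467,3.27708) → ×s → (-1.67633,7.68668) → (-1.68,7.69)
v2: (3.5,-1) → rotate → (1.41773,-3.35262) → ×s → (3.32542,-7.86385) → (3.33,-7.86)
v3: (4,1.5) → rotate → (3.67799,-2.17311) → ×s → (8.62705,-5.09721) → (8.63,-5.10)
v4: (4,3) → rotate → (4.84589,-1.23182) → ×s → (11.36646,-2.88934) → (11.37,-2.89)
v5: (-2,4.5) → rotate → (2.24864,4.38105) → ×s → (5.27439,10.27614) → (5.27,10.28)
v6: (-2.5,4) → rotate → (1.54558,4.45659) → ×s → (3.62530,10.45332) → (3.63,10.45)

Cross-section at z=15.25: (-1.68,7.69) (3.33,-7.86) (8.63,-5.10) (11.37,-2.89) (5.27,10.28) (3.63,10.45)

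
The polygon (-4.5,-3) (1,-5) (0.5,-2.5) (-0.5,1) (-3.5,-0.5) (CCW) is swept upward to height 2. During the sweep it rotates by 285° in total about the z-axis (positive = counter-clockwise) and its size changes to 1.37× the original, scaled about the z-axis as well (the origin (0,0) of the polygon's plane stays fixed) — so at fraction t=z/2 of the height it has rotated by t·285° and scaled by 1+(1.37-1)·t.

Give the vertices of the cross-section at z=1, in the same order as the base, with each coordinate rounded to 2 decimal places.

Cross-section at z=1: (6.39,-0.43) (2.67,5.42) (1.33,2.71) (-0.25,-1.30) (3.65,-2.05)

t = z/height = 1/2 = 0.5
s = 1 + (scale-1)·z/height = 1 + (1.37-1)·1/2 = 1.185000
θ = twist·z/height = 285°·1/2 = 142.5000° = 2.487094 rad
cos θ = -0.793353, sin θ = 0.608761 (intermediates below are computed at full precision and shown rounded to 5 d.p.)
v1: (-4.5,-3) → rotate → (5.39637,-0.35937) → ×s → (6.39470,-0.42585) → (6.39,-0.43)
v2: (1,-5) → rotate → (2.25045,4.57553) → ×s → (2.66679,5.42200) → (2.67,5.42)
v3: (0.5,-2.5) → rotate → (1.12523,2.28776) → ×s → (1.33339,2.71100) → (1.33,2.71)
v4: (-0.5,1) → rotate → (-0.21208,-1.09773) → ×s → (-0.25132,-1.30081) → (-0.25,-1.30)
v5: (-3.5,-0.5) → rotate → (3.08112,-1.73399) → ×s → (3.65112,-2.05478) → (3.65,-2.05)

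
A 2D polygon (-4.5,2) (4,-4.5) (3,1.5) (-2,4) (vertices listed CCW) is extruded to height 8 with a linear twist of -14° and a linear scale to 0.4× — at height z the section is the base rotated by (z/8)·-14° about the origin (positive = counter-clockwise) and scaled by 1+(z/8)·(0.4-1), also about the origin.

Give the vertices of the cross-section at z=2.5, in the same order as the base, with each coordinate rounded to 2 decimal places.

Cross-section at z=2.5: (-3.52,1.90) (2.96,-3.89) (2.52,1.03) (-1.37,3.36)

t = z/height = 2.5/8 = 0.3125
s = 1 + (scale-1)·z/height = 1 + (0.4-1)·2.5/8 = 0.812500
θ = twist·z/height = -14°·2.5/8 = -4.3750° = -0.076358 rad
cos θ = 0.997086, sin θ = -0.076284 (intermediates below are computed at full precision and shown rounded to 5 d.p.)
v1: (-4.5,2) → rotate → (-4.33432,2.33745) → ×s → (-3.52163,1.89918) → (-3.52,1.90)
v2: (4,-4.5) → rotate → (3.64507,-4.79202) → ×s → (2.96162,-3.89352) → (2.96,-3.89)
v3: (3,1.5) → rotate → (3.10568,1.26678) → ×s → (2.52337,1.02926) → (2.52,1.03)
v4: (-2,4) → rotate → (-1.68904,4.14091) → ×s → (-1.37234,3.36449) → (-1.37,3.36)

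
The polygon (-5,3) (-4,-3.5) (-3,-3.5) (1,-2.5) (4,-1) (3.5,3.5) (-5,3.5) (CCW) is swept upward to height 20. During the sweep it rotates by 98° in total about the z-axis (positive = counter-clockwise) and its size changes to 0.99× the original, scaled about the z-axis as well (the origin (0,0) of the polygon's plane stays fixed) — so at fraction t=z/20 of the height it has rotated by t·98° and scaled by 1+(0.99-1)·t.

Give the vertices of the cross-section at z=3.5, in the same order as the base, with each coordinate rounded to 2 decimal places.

t = z/height = 3.5/20 = 0.175
s = 1 + (scale-1)·z/height = 1 + (0.99-1)·3.5/20 = 0.998250
θ = twist·z/height = 98°·3.5/20 = 17.1500° = 0.299324 rad
cos θ = 0.955536, sin θ = 0.294874 (intermediates below are computed at full precision and shown rounded to 5 d.p.)
v1: (-5,3) → rotate → (-5.66230,1.39224) → ×s → (-5.65239,1.38980) → (-5.65,1.39)
v2: (-4,-3.5) → rotate → (-2.79008,-4.52387) → ×s → (-2.78520,-4.51596) → (-2.79,-4.52)
v3: (-3,-3.5) → rotate → (-1.83455,-4.22900) → ×s → (-1.83134,-4.22160) → (-1.83,-4.22)
v4: (1,-2.5) → rotate → (1.69272,-2.09397) → ×s → (1.68976,-2.09030) → (1.69,-2.09)
v5: (4,-1) → rotate → (4.11702,0.22396) → ×s → (4.10981,0.22357) → (4.11,0.22)
v6: (3.5,3.5) → rotate → (2.31232,4.37644) → ×s → (2.30827,4.36878) → (2.31,4.37)
v7: (-5,3.5) → rotate → (-5.80974,1.87000) → ×s → (-5.79957,1.86673) → (-5.80,1.87)

Cross-section at z=3.5: (-5.65,1.39) (-2.79,-4.52) (-1.83,-4.22) (1.69,-2.09) (4.11,0.22) (2.31,4.37) (-5.80,1.87)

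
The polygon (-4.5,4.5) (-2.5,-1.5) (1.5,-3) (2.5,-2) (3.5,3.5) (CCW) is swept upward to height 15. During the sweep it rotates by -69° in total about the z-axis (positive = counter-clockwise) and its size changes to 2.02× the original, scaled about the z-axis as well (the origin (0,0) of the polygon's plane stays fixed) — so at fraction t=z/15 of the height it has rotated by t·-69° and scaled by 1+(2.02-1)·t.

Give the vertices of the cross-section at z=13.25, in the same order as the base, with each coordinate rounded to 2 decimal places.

t = z/height = 13.25/15 = 0.883333
s = 1 + (scale-1)·z/height = 1 + (2.02-1)·13.25/15 = 1.901000
θ = twist·z/height = -69°·13.25/15 = -60.9500° = -1.063778 rad
cos θ = 0.485573, sin θ = -0.874196 (intermediates below are computed at full precision and shown rounded to 5 d.p.)
v1: (-4.5,4.5) → rotate → (1.74881,6.11896) → ×s → (3.32448,11.63214) → (3.32,11.63)
v2: (-2.5,-1.5) → rotate → (-2.52523,1.45713) → ×s → (-4.80045,2.77001) → (-4.80,2.77)
v3: (1.5,-3) → rotate → (-1.89423,-2.76801) → ×s → (-3.60093,-5.26199) → (-3.60,-5.26)
v4: (2.5,-2) → rotate → (-0.53446,-3.15664) → ×s → (-1.01601,-6.00077) → (-1.02,-6.00)
v5: (3.5,3.5) → rotate → (4.75919,-1.36018) → ×s → (9.04722,-2.58571) → (9.05,-2.59)

Cross-section at z=13.25: (3.32,11.63) (-4.80,2.77) (-3.60,-5.26) (-1.02,-6.00) (9.05,-2.59)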